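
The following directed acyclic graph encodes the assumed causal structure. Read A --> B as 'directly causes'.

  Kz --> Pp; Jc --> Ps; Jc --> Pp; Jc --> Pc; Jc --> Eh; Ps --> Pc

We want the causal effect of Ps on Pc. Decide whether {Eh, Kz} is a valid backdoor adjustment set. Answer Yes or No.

No

Backdoor paths from Ps to Pc (paths whose first edge points into Ps):
  P1: Ps <- Jc -> Pc
Condition 1 (no descendant of Ps in the set): holds — descendants of Ps are {Pc}; none are in {Eh, Kz}.
Condition 2 (every backdoor path blocked by {Eh, Kz}):
  P1: open — no interior node is in the conditioning set.
{Eh, Kz} does not satisfy the backdoor criterion.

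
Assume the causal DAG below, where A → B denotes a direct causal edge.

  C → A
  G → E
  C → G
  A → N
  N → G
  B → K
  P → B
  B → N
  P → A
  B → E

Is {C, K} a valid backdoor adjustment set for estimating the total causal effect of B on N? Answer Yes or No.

Backdoor paths from B to N (paths whose first edge points into B):
  P1: B <- P -> A <- C -> G <- N
  P2: B <- P -> A -> N
Condition 1 (no descendant of B in the set): FAILS — K is a descendant of B.
Condition 2 (every backdoor path blocked by {C, K}):
  P1: blocked at collider A (neither it nor any descendant is in the conditioning set).
  P2: open — no interior node is in the conditioning set.
{C, K} does not satisfy the backdoor criterion.

No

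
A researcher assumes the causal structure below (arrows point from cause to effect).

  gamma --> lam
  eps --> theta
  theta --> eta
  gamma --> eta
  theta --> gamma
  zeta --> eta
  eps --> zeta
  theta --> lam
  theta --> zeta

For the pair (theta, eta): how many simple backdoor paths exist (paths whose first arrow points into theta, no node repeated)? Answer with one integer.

1

A backdoor path from theta to eta is any simple undirected path whose first edge points into theta (i.e. leaves theta via a parent).
Parents of theta: {eps}.
Enumerating:
  P1: theta <- eps -> zeta -> eta
That exhausts the simple backdoor paths. Count: 1.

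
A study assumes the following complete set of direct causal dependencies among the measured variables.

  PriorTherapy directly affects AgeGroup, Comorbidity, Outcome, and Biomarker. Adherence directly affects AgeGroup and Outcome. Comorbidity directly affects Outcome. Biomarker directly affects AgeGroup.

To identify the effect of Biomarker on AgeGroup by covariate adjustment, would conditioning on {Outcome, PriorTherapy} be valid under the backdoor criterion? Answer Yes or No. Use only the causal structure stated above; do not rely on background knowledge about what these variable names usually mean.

Yes

Backdoor paths from Biomarker to AgeGroup (paths whose first edge points into Biomarker):
  P1: Biomarker <- PriorTherapy -> Comorbidity -> Outcome <- Adherence -> AgeGroup
  P2: Biomarker <- PriorTherapy -> Outcome <- Adherence -> AgeGroup
  P3: Biomarker <- PriorTherapy -> AgeGroup
Condition 1 (no descendant of Biomarker in the set): holds — descendants of Biomarker are {AgeGroup}; none are in {Outcome, PriorTherapy}.
Condition 2 (every backdoor path blocked by {Outcome, PriorTherapy}):
  P1: blocked at fork node PriorTherapy ∈ conditioning set.
  P2: blocked at fork node PriorTherapy ∈ conditioning set.
  P3: blocked at fork node PriorTherapy ∈ conditioning set.
{Outcome, PriorTherapy} satisfies the backdoor criterion.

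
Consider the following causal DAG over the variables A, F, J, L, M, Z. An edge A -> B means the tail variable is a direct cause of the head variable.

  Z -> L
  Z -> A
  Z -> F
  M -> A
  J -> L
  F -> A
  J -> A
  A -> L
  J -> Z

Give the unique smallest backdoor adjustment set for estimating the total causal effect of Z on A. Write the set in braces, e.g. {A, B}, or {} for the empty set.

Variables eligible for adjustment (non-descendants of Z, excluding Z and A): {J, M}.
Backdoor paths from Z to A:
  P1: Z <- J -> A
  P2: Z <- J -> L <- A
The empty set is not sufficient: P1 (Z <- J -> A) has no collider blocking it and no conditioned non-collider, so it is open.
Try {J}:
  P1: blocked at fork node J ∈ conditioning set.
  P2: blocked at fork node J ∈ conditioning set.
{J} contains no descendant of Z and blocks every backdoor path.
No other singleton works — e.g. {M} leaves P1 open — so {J} is the unique smallest valid adjustment set.

{J}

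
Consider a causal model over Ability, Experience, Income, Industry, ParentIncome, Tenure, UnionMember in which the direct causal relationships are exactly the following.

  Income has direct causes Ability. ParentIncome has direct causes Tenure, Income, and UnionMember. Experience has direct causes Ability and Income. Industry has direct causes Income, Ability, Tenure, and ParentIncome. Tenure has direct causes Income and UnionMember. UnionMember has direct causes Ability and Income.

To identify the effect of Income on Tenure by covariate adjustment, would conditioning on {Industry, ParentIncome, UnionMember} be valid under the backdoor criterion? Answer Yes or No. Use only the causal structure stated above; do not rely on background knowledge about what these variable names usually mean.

Backdoor paths from Income to Tenure (paths whose first edge points into Income):
  P1: Income <- Ability -> UnionMember -> Tenure
  P2: Income <- Ability -> UnionMember -> ParentIncome <- Tenure
  P3: Income <- Ability -> UnionMember -> ParentIncome -> Industry <- Tenure
  P4: Income <- Ability -> Industry <- Tenure
  P5: Income <- Ability -> Industry <- ParentIncome <- UnionMember -> Tenure
  P6: Income <- Ability -> Industry <- ParentIncome <- Tenure
Condition 1 (no descendant of Income in the set): FAILS — Industry, ParentIncome, and UnionMember are descendants of Income.
Condition 2 (every backdoor path blocked by {Industry, ParentIncome, UnionMember}):
  P1: blocked at chain node UnionMember ∈ conditioning set.
  P2: blocked at chain node UnionMember ∈ conditioning set.
  P3: blocked at chain node UnionMember ∈ conditioning set.
  P4: open — collider(s) Industry are conditioned on (or have a conditioned descendant) and no non-collider on the path is in the set.
  P5: blocked at chain node ParentIncome ∈ conditioning set.
  P6: blocked at chain node ParentIncome ∈ conditioning set.
{Industry, ParentIncome, UnionMember} does not satisfy the backdoor criterion.

No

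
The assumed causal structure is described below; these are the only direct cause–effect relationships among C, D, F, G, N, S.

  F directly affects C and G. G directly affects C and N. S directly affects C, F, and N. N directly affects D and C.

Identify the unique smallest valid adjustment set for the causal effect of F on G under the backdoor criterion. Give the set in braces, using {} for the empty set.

Variables eligible for adjustment (non-descendants of F, excluding F and G): {S}.
Backdoor paths from F to G:
  P1: F <- S -> N <- G
  P2: F <- S -> N -> C <- G
  P3: F <- S -> C <- G
  P4: F <- S -> C <- N <- G
Each backdoor path contains an unconditioned collider, so every path is already blocked with the empty conditioning set:
  P1: blocked at collider N (neither it nor any descendant is in the conditioning set).
  P2: blocked at collider C (neither it nor any descendant is in the conditioning set).
  P3: blocked at collider C (neither it nor any descendant is in the conditioning set).
  P4: blocked at collider C (neither it nor any descendant is in the conditioning set).
The empty set is therefore the unique smallest valid set.

{}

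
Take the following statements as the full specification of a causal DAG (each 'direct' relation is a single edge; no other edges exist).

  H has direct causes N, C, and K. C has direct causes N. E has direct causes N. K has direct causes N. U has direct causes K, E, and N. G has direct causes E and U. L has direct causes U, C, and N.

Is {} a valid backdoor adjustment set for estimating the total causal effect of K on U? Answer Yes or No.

Backdoor paths from K to U (paths whose first edge points into K):
  P1: K <- N -> E -> U
  P2: K <- N -> E -> G <- U
  P3: K <- N -> C -> L <- U
  P4: K <- N -> H <- C -> L <- U
  P5: K <- N -> U
  P6: K <- N -> L <- U
Condition 1 (no descendant of K in the set): holds — descendants of K are {G, H, L, U}; none are in {}.
Condition 2 (every backdoor path blocked by {}):
  P1: open — no interior node is in the conditioning set.
  P2: blocked at collider G (neither it nor any descendant is in the conditioning set).
  P3: blocked at collider L (neither it nor any descendant is in the conditioning set).
  P4: blocked at collider H (neither it nor any descendant is in the conditioning set).
  P5: open — no interior node is in the conditioning set.
  P6: blocked at collider L (neither it nor any descendant is in the conditioning set).
{} does not satisfy the backdoor criterion.

No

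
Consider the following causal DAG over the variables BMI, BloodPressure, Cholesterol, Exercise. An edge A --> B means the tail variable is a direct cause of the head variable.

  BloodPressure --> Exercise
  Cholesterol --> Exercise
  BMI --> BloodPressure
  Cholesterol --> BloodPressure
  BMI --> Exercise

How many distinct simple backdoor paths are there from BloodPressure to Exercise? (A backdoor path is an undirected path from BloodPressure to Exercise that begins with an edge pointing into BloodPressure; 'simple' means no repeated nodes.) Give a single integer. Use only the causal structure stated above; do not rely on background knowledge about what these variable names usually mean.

2

A backdoor path from BloodPressure to Exercise is any simple undirected path whose first edge points into BloodPressure (i.e. leaves BloodPressure via a parent).
Parents of BloodPressure: {BMI, Cholesterol}.
Enumerating:
  P1: BloodPressure <- Cholesterol -> Exercise
  P2: BloodPressure <- BMI -> Exercise
That exhausts the simple backdoor paths. Count: 2.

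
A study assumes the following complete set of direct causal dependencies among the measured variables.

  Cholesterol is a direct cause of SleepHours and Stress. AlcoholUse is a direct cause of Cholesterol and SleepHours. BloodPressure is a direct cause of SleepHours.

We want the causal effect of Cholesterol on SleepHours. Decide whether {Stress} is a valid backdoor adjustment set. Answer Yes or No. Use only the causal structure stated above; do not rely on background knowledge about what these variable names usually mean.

Backdoor paths from Cholesterol to SleepHours (paths whose first edge points into Cholesterol):
  P1: Cholesterol <- AlcoholUse -> SleepHours
Condition 1 (no descendant of Cholesterol in the set): FAILS — Stress is a descendant of Cholesterol.
Condition 2 (every backdoor path blocked by {Stress}):
  P1: open — no interior node is in the conditioning set.
{Stress} does not satisfy the backdoor criterion.

No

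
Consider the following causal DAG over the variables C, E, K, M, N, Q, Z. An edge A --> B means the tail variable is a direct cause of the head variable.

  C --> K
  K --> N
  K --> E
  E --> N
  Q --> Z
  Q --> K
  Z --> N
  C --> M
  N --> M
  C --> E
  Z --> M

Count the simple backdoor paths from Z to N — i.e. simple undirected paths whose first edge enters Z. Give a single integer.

A backdoor path from Z to N is any simple undirected path whose first edge points into Z (i.e. leaves Z via a parent).
Parents of Z: {Q}.
Enumerating:
  P1: Z <- Q -> K <- C -> E -> N
  P2: Z <- Q -> K <- C -> M <- N
  P3: Z <- Q -> K -> E <- C -> M <- N
  P4: Z <- Q -> K -> E -> N
  P5: Z <- Q -> K -> N
That exhausts the simple backdoor paths. Count: 5.

5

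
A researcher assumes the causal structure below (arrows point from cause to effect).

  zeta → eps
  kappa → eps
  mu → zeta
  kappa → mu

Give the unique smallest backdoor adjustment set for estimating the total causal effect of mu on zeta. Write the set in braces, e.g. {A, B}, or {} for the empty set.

Variables eligible for adjustment (non-descendants of mu, excluding mu and zeta): {kappa}.
Backdoor paths from mu to zeta:
  P1: mu <- kappa -> eps <- zeta
Each backdoor path contains an unconditioned collider, so every path is already blocked with the empty conditioning set:
  P1: blocked at collider eps (neither it nor any descendant is in the conditioning set).
The empty set is therefore the unique smallest valid set.

{}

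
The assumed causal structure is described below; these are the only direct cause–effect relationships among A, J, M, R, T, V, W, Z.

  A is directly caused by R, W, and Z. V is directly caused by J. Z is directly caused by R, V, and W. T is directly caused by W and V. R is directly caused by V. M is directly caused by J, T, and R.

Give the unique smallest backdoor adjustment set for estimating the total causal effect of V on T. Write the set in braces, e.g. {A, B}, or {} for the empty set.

Variables eligible for adjustment (non-descendants of V, excluding V and T): {J, W}.
Backdoor paths from V to T:
  P1: V <- J -> M <- R -> Z <- W -> T
  P2: V <- J -> M <- R -> Z -> A <- W -> T
  P3: V <- J -> M <- R -> A <- W -> T
  P4: V <- J -> M <- R -> A <- Z <- W -> T
  P5: V <- J -> M <- T
Each backdoor path contains an unconditioned collider, so every path is already blocked with the empty conditioning set:
  P1: blocked at collider M (neither it nor any descendant is in the conditioning set).
  P2: blocked at collider M (neither it nor any descendant is in the conditioning set).
  P3: blocked at collider M (neither it nor any descendant is in the conditioning set).
  P4: blocked at collider M (neither it nor any descendant is in the conditioning set).
  P5: blocked at collider M (neither it nor any descendant is in the conditioning set).
The empty set is therefore the unique smallest valid set.

{}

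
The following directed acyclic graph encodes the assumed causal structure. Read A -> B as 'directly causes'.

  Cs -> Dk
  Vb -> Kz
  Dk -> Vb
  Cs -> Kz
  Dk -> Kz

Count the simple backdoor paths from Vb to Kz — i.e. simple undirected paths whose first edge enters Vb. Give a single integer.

A backdoor path from Vb to Kz is any simple undirected path whose first edge points into Vb (i.e. leaves Vb via a parent).
Parents of Vb: {Dk}.
Enumerating:
  P1: Vb <- Dk <- Cs -> Kz
  P2: Vb <- Dk -> Kz
That exhausts the simple backdoor paths. Count: 2.

2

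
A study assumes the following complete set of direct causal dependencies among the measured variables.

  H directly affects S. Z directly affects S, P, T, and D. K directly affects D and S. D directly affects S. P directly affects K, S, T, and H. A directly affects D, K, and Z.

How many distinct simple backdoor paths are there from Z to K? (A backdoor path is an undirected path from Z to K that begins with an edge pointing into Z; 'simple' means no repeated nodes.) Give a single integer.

5

A backdoor path from Z to K is any simple undirected path whose first edge points into Z (i.e. leaves Z via a parent).
Parents of Z: {A}.
Enumerating:
  P1: Z <- A -> K
  P2: Z <- A -> D <- K
  P3: Z <- A -> D -> S <- P -> K
  P4: Z <- A -> D -> S <- K
  P5: Z <- A -> D -> S <- H <- P -> K
That exhausts the simple backdoor paths. Count: 5.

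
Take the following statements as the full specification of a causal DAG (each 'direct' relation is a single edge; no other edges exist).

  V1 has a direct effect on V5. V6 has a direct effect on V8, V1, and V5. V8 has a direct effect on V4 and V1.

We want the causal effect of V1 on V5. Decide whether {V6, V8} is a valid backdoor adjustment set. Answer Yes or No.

Backdoor paths from V1 to V5 (paths whose first edge points into V1):
  P1: V1 <- V6 -> V5
  P2: V1 <- V8 <- V6 -> V5
Condition 1 (no descendant of V1 in the set): holds — descendants of V1 are {V5}; none are in {V6, V8}.
Condition 2 (every backdoor path blocked by {V6, V8}):
  P1: blocked at fork node V6 ∈ conditioning set.
  P2: blocked at chain node V8 ∈ conditioning set.
{V6, V8} satisfies the backdoor criterion.

Yes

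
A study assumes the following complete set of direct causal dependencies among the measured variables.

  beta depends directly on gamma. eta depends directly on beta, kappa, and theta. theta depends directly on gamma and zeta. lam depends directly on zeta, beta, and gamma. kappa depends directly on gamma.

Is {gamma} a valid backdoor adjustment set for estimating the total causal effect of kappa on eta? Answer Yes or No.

Yes

Backdoor paths from kappa to eta (paths whose first edge points into kappa):
  P1: kappa <- gamma -> beta -> lam <- zeta -> theta -> eta
  P2: kappa <- gamma -> beta -> eta
  P3: kappa <- gamma -> theta <- zeta -> lam <- beta -> eta
  P4: kappa <- gamma -> theta -> eta
  P5: kappa <- gamma -> lam <- beta -> eta
  P6: kappa <- gamma -> lam <- zeta -> theta -> eta
Condition 1 (no descendant of kappa in the set): holds — descendants of kappa are {eta}; none are in {gamma}.
Condition 2 (every backdoor path blocked by {gamma}):
  P1: blocked at fork node gamma ∈ conditioning set.
  P2: blocked at fork node gamma ∈ conditioning set.
  P3: blocked at fork node gamma ∈ conditioning set.
  P4: blocked at fork node gamma ∈ conditioning set.
  P5: blocked at fork node gamma ∈ conditioning set.
  P6: blocked at fork node gamma ∈ conditioning set.
{gamma} satisfies the backdoor criterion.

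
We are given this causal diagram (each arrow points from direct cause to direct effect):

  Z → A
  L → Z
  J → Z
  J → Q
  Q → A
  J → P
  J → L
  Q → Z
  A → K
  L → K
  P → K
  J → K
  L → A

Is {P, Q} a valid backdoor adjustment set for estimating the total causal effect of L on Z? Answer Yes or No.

Backdoor paths from L to Z (paths whose first edge points into L):
  P1: L <- J -> Q -> Z
  P2: L <- J -> Q -> A <- Z
  P3: L <- J -> Z
  P4: L <- J -> P -> K <- A <- Q -> Z
  P5: L <- J -> P -> K <- A <- Z
  P6: L <- J -> K <- A <- Q -> Z
  P7: L <- J -> K <- A <- Z
Condition 1 (no descendant of L in the set): holds — descendants of L are {A, K, Z}; none are in {P, Q}.
Condition 2 (every backdoor path blocked by {P, Q}):
  P1: blocked at chain node Q ∈ conditioning set.
  P2: blocked at chain node Q ∈ conditioning set.
  P3: open — no interior node is in the conditioning set.
  P4: blocked at chain node P ∈ conditioning set.
  P5: blocked at chain node P ∈ conditioning set.
  P6: blocked at collider K (neither it nor any descendant is in the conditioning set).
  P7: blocked at collider K (neither it nor any descendant is in the conditioning set).
{P, Q} does not satisfy the backdoor criterion.

No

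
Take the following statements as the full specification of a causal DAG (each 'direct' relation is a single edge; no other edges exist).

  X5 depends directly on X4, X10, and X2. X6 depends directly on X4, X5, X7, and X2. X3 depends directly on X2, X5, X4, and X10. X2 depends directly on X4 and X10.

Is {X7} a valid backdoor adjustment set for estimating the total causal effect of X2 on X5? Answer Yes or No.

No

Backdoor paths from X2 to X5 (paths whose first edge points into X2):
  P1: X2 <- X4 -> X5
  P2: X2 <- X4 -> X3 <- X10 -> X5
  P3: X2 <- X4 -> X3 <- X5
  P4: X2 <- X4 -> X6 <- X5
  P5: X2 <- X10 -> X5
  P6: X2 <- X10 -> X3 <- X4 -> X5
  P7: X2 <- X10 -> X3 <- X4 -> X6 <- X5
  P8: X2 <- X10 -> X3 <- X5
Condition 1 (no descendant of X2 in the set): holds — descendants of X2 are {X3, X5, X6}; none are in {X7}.
Condition 2 (every backdoor path blocked by {X7}):
  P1: open — no interior node is in the conditioning set.
  P2: blocked at collider X3 (neither it nor any descendant is in the conditioning set).
  P3: blocked at collider X3 (neither it nor any descendant is in the conditioning set).
  P4: blocked at collider X6 (neither it nor any descendant is in the conditioning set).
  P5: open — no interior node is in the conditioning set.
  P6: blocked at collider X3 (neither it nor any descendant is in the conditioning set).
  P7: blocked at collider X3 (neither it nor any descendant is in the conditioning set).
  P8: blocked at collider X3 (neither it nor any descendant is in the conditioning set).
{X7} does not satisfy the backdoor criterion.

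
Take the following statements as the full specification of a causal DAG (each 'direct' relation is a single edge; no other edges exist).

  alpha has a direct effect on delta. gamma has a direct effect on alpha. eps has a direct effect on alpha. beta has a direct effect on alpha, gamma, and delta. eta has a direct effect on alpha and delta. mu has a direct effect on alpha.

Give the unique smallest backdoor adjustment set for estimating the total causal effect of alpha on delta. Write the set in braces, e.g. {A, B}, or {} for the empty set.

Variables eligible for adjustment (non-descendants of alpha, excluding alpha and delta): {beta, eps, eta, gamma, mu}.
Backdoor paths from alpha to delta:
  P1: alpha <- beta -> delta
  P2: alpha <- gamma <- beta -> delta
  P3: alpha <- eta -> delta
The empty set is not sufficient: P1 (alpha <- beta -> delta) has no collider blocking it and no conditioned non-collider, so it is open.
Try {beta, eta}:
  P1: blocked at fork node beta ∈ conditioning set.
  P2: blocked at fork node beta ∈ conditioning set.
  P3: blocked at fork node eta ∈ conditioning set.
{beta, eta} contains no descendant of alpha and blocks every backdoor path.
Every element of {beta, eta} is needed (dropping beta leaves P1 open; dropping eta leaves P3 open), so no proper subset is valid.
Among all size-2 subsets of the eligible variables, only {beta, eta} blocks every backdoor path, so it is the unique smallest valid adjustment set.

{beta, eta}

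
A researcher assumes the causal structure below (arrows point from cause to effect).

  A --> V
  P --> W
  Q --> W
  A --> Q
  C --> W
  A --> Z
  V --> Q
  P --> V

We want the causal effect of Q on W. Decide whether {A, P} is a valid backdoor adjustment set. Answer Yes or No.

Yes

Backdoor paths from Q to W (paths whose first edge points into Q):
  P1: Q <- A -> V <- P -> W
  P2: Q <- V <- P -> W
Condition 1 (no descendant of Q in the set): holds — descendants of Q are {W}; none are in {A, P}.
Condition 2 (every backdoor path blocked by {A, P}):
  P1: blocked at fork node A ∈ conditioning set.
  P2: blocked at fork node P ∈ conditioning set.
{A, P} satisfies the backdoor criterion.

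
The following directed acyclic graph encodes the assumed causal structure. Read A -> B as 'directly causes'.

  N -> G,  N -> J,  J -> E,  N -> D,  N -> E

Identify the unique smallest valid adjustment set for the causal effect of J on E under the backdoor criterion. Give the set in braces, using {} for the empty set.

{N}

Variables eligible for adjustment (non-descendants of J, excluding J and E): {D, G, N}.
Backdoor paths from J to E:
  P1: J <- N -> E
The empty set is not sufficient: P1 (J <- N -> E) has no collider blocking it and no conditioned non-collider, so it is open.
Try {N}:
  P1: blocked at fork node N ∈ conditioning set.
{N} contains no descendant of J and blocks every backdoor path.
No other singleton works — e.g. {D} leaves P1 open — so {N} is the unique smallest valid adjustment set.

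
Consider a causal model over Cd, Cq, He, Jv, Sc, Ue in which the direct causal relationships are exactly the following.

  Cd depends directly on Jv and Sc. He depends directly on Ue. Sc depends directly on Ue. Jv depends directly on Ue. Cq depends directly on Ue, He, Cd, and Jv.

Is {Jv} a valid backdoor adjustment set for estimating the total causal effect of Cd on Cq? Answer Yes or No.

Backdoor paths from Cd to Cq (paths whose first edge points into Cd):
  P1: Cd <- Jv <- Ue -> He -> Cq
  P2: Cd <- Jv <- Ue -> Cq
  P3: Cd <- Jv -> Cq
  P4: Cd <- Sc <- Ue -> He -> Cq
  P5: Cd <- Sc <- Ue -> Jv -> Cq
  P6: Cd <- Sc <- Ue -> Cq
Condition 1 (no descendant of Cd in the set): holds — descendants of Cd are {Cq}; none are in {Jv}.
Condition 2 (every backdoor path blocked by {Jv}):
  P1: blocked at chain node Jv ∈ conditioning set.
  P2: blocked at chain node Jv ∈ conditioning set.
  P3: blocked at fork node Jv ∈ conditioning set.
  P4: open — no interior node is in the conditioning set.
  P5: blocked at chain node Jv ∈ conditioning set.
  P6: open — no interior node is in the conditioning set.
{Jv} does not satisfy the backdoor criterion.

No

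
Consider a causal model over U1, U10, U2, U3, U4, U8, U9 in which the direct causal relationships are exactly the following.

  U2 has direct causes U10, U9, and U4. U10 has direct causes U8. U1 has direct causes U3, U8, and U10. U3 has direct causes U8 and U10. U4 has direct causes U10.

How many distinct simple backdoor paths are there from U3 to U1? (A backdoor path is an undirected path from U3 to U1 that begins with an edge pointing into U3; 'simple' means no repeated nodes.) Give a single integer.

4

A backdoor path from U3 to U1 is any simple undirected path whose first edge points into U3 (i.e. leaves U3 via a parent).
Parents of U3: {U10, U8}.
Enumerating:
  P1: U3 <- U8 -> U10 -> U1
  P2: U3 <- U8 -> U1
  P3: U3 <- U10 <- U8 -> U1
  P4: U3 <- U10 -> U1
That exhausts the simple backdoor paths. Count: 4.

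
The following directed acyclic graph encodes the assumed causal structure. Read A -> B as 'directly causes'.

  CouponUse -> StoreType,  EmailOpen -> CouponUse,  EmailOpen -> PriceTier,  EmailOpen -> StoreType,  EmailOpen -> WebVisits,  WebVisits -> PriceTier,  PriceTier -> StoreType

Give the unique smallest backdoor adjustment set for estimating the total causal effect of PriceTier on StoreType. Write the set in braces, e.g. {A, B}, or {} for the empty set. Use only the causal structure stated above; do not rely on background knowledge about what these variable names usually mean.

Variables eligible for adjustment (non-descendants of PriceTier, excluding PriceTier and StoreType): {CouponUse, EmailOpen, WebVisits}.
Backdoor paths from PriceTier to StoreType:
  P1: PriceTier <- EmailOpen -> CouponUse -> StoreType
  P2: PriceTier <- EmailOpen -> StoreType
  P3: PriceTier <- WebVisits <- EmailOpen -> CouponUse -> StoreType
  P4: PriceTier <- WebVisits <- EmailOpen -> StoreType
The empty set is not sufficient: P1 (PriceTier <- EmailOpen -> CouponUse -> StoreType) has no collider blocking it and no conditioned non-collider, so it is open.
Try {EmailOpen}:
  P1: blocked at fork node EmailOpen ∈ conditioning set.
  P2: blocked at fork node EmailOpen ∈ conditioning set.
  P3: blocked at fork node EmailOpen ∈ conditioning set.
  P4: blocked at fork node EmailOpen ∈ conditioning set.
{EmailOpen} contains no descendant of PriceTier and blocks every backdoor path.
No other singleton works — e.g. {WebVisits} leaves P1 open — so {EmailOpen} is the unique smallest valid adjustment set.

{EmailOpen}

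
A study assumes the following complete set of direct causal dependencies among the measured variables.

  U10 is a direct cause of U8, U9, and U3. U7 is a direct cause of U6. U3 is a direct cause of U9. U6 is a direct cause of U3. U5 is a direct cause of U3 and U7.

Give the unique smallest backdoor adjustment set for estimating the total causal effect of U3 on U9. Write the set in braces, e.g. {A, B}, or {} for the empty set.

Variables eligible for adjustment (non-descendants of U3, excluding U3 and U9): {U10, U5, U6, U7, U8}.
Backdoor paths from U3 to U9:
  P1: U3 <- U10 -> U9
The empty set is not sufficient: P1 (U3 <- U10 -> U9) has no collider blocking it and no conditioned non-collider, so it is open.
Try {U10}:
  P1: blocked at fork node U10 ∈ conditioning set.
{U10} contains no descendant of U3 and blocks every backdoor path.
No other singleton works — e.g. {U5} leaves P1 open — so {U10} is the unique smallest valid adjustment set.

{U10}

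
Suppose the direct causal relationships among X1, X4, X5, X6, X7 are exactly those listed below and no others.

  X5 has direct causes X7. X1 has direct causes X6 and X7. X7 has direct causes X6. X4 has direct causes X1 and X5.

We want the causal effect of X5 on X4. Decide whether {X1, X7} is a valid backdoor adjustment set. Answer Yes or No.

Backdoor paths from X5 to X4 (paths whose first edge points into X5):
  P1: X5 <- X7 <- X6 -> X1 -> X4
  P2: X5 <- X7 -> X1 -> X4
Condition 1 (no descendant of X5 in the set): holds — descendants of X5 are {X4}; none are in {X1, X7}.
Condition 2 (every backdoor path blocked by {X1, X7}):
  P1: blocked at chain node X7 ∈ conditioning set.
  P2: blocked at fork node X7 ∈ conditioning set.
{X1, X7} satisfies the backdoor criterion.

Yes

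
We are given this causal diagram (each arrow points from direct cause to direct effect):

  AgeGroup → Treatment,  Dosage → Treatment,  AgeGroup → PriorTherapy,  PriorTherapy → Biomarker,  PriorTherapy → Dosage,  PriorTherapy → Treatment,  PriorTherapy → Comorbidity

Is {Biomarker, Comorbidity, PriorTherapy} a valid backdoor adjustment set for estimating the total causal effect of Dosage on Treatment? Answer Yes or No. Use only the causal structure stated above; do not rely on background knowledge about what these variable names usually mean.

Backdoor paths from Dosage to Treatment (paths whose first edge points into Dosage):
  P1: Dosage <- PriorTherapy <- AgeGroup -> Treatment
  P2: Dosage <- PriorTherapy -> Treatment
Condition 1 (no descendant of Dosage in the set): holds — descendants of Dosage are {Treatment}; none are in {Biomarker, Comorbidity, PriorTherapy}.
Condition 2 (every backdoor path blocked by {Biomarker, Comorbidity, PriorTherapy}):
  P1: blocked at chain node PriorTherapy ∈ conditioning set.
  P2: blocked at fork node PriorTherapy ∈ conditioning set.
{Biomarker, Comorbidity, PriorTherapy} satisfies the backdoor criterion.

Yes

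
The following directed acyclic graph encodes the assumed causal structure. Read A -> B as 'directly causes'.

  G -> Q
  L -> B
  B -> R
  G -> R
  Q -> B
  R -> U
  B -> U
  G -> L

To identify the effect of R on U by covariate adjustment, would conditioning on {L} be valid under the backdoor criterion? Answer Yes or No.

Backdoor paths from R to U (paths whose first edge points into R):
  P1: R <- G -> Q -> B -> U
  P2: R <- G -> L -> B -> U
  P3: R <- B -> U
Condition 1 (no descendant of R in the set): holds — descendants of R are {U}; none are in {L}.
Condition 2 (every backdoor path blocked by {L}):
  P1: open — no interior node is in the conditioning set.
  P2: blocked at chain node L ∈ conditioning set.
  P3: open — no interior node is in the conditioning set.
{L} does not satisfy the backdoor criterion.

No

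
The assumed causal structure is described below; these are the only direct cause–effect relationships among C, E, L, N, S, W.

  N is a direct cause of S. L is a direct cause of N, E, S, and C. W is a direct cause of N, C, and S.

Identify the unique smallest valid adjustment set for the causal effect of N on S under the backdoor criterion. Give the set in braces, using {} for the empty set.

Variables eligible for adjustment (non-descendants of N, excluding N and S): {C, E, L, W}.
Backdoor paths from N to S:
  P1: N <- L -> C <- W -> S
  P2: N <- L -> S
  P3: N <- W -> C <- L -> S
  P4: N <- W -> S
The empty set is not sufficient: P2 (N <- L -> S) has no collider blocking it and no conditioned non-collider, so it is open.
Try {L, W}:
  P1: blocked at fork node L ∈ conditioning set.
  P2: blocked at fork node L ∈ conditioning set.
  P3: blocked at fork node W ∈ conditioning set.
  P4: blocked at fork node W ∈ conditioning set.
{L, W} contains no descendant of N and blocks every backdoor path.
Every element of {L, W} is needed (dropping L leaves P2 open; dropping W leaves P4 open), so no proper subset is valid.
Among all size-2 subsets of the eligible variables, only {L, W} blocks every backdoor path, so it is the unique smallest valid adjustment set.

{L, W}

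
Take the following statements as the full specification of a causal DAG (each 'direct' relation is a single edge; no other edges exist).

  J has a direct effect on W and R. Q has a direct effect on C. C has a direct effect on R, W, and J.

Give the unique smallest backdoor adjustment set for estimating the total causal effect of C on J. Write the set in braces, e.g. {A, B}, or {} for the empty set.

Variables eligible for adjustment (non-descendants of C, excluding C and J): {Q}.
Backdoor paths from C to J:
  (none)
With no backdoor paths the empty set already satisfies the criterion, and it is trivially minimal.

{}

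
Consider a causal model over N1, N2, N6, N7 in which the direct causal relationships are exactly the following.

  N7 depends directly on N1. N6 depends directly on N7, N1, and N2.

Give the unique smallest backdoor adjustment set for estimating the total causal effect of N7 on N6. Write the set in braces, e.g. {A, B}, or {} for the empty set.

Variables eligible for adjustment (non-descendants of N7, excluding N7 and N6): {N1, N2}.
Backdoor paths from N7 to N6:
  P1: N7 <- N1 -> N6
The empty set is not sufficient: P1 (N7 <- N1 -> N6) has no collider blocking it and no conditioned non-collider, so it is open.
Try {N1}:
  P1: blocked at fork node N1 ∈ conditioning set.
{N1} contains no descendant of N7 and blocks every backdoor path.
No other singleton works — e.g. {N2} leaves P1 open — so {N1} is the unique smallest valid adjustment set.

{N1}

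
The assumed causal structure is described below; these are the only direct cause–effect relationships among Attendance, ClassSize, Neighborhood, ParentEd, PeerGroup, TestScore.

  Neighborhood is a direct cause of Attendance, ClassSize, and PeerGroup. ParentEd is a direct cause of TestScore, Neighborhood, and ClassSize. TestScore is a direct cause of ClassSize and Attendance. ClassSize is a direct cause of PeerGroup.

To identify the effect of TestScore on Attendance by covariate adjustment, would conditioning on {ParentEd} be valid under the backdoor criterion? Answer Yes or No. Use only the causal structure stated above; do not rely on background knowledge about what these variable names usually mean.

Yes

Backdoor paths from TestScore to Attendance (paths whose first edge points into TestScore):
  P1: TestScore <- ParentEd -> Neighborhood -> Attendance
  P2: TestScore <- ParentEd -> ClassSize <- Neighborhood -> Attendance
  P3: TestScore <- ParentEd -> ClassSize -> PeerGroup <- Neighborhood -> Attendance
Condition 1 (no descendant of TestScore in the set): holds — descendants of TestScore are {Attendance, ClassSize, PeerGroup}; none are in {ParentEd}.
Condition 2 (every backdoor path blocked by {ParentEd}):
  P1: blocked at fork node ParentEd ∈ conditioning set.
  P2: blocked at fork node ParentEd ∈ conditioning set.
  P3: blocked at fork node ParentEd ∈ conditioning set.
{ParentEd} satisfies the backdoor criterion.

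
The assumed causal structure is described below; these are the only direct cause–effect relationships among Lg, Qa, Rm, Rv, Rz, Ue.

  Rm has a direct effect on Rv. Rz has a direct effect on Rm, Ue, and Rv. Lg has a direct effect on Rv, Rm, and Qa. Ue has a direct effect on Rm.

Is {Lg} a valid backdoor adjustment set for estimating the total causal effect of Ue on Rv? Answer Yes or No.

Backdoor paths from Ue to Rv (paths whose first edge points into Ue):
  P1: Ue <- Rz -> Rm <- Lg -> Rv
  P2: Ue <- Rz -> Rm -> Rv
  P3: Ue <- Rz -> Rv
Condition 1 (no descendant of Ue in the set): holds — descendants of Ue are {Rm, Rv}; none are in {Lg}.
Condition 2 (every backdoor path blocked by {Lg}):
  P1: blocked at collider Rm (neither it nor any descendant is in the conditioning set).
  P2: open — no interior node is in the conditioning set.
  P3: open — no interior node is in the conditioning set.
{Lg} does not satisfy the backdoor criterion.

No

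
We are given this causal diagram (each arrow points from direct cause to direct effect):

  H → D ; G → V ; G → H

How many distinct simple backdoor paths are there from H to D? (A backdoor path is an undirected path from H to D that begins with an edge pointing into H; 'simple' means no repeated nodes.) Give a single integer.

A backdoor path from H to D is any simple undirected path whose first edge points into H (i.e. leaves H via a parent).
Parents of H: {G}.
No simple path from any parent of H reaches D without revisiting H, so there are no backdoor paths.

0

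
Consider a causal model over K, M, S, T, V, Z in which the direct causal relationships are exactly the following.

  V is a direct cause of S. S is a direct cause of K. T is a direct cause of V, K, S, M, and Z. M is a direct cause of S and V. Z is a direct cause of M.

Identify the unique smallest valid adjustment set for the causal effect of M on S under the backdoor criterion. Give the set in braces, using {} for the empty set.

Variables eligible for adjustment (non-descendants of M, excluding M and S): {T, Z}.
Backdoor paths from M to S:
  P1: M <- T -> V -> S
  P2: M <- T -> S
  P3: M <- T -> K <- S
  P4: M <- Z <- T -> V -> S
  P5: M <- Z <- T -> S
  P6: M <- Z <- T -> K <- S
The empty set is not sufficient: P1 (M <- T -> V -> S) has no collider blocking it and no conditioned non-collider, so it is open.
Try {T}:
  P1: blocked at fork node T ∈ conditioning set.
  P2: blocked at fork node T ∈ conditioning set.
  P3: blocked at fork node T ∈ conditioning set.
  P4: blocked at fork node T ∈ conditioning set.
  P5: blocked at fork node T ∈ conditioning set.
  P6: blocked at fork node T ∈ conditioning set.
{T} contains no descendant of M and blocks every backdoor path.
No other singleton works — e.g. {Z} leaves P1 open — so {T} is the unique smallest valid adjustment set.

{T}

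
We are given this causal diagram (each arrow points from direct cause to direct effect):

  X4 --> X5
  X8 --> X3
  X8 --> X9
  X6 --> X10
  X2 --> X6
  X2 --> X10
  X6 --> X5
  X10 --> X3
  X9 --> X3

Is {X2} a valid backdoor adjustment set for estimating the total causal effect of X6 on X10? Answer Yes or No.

Backdoor paths from X6 to X10 (paths whose first edge points into X6):
  P1: X6 <- X2 -> X10
Condition 1 (no descendant of X6 in the set): holds — descendants of X6 are {X10, X3, X5}; none are in {X2}.
Condition 2 (every backdoor path blocked by {X2}):
  P1: blocked at fork node X2 ∈ conditioning set.
{X2} satisfies the backdoor criterion.

Yes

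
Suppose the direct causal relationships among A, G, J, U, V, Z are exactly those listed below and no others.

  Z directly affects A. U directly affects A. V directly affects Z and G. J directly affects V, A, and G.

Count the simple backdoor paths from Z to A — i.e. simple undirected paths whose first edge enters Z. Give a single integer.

2

A backdoor path from Z to A is any simple undirected path whose first edge points into Z (i.e. leaves Z via a parent).
Parents of Z: {V}.
Enumerating:
  P1: Z <- V <- J -> A
  P2: Z <- V -> G <- J -> A
That exhausts the simple backdoor paths. Count: 2.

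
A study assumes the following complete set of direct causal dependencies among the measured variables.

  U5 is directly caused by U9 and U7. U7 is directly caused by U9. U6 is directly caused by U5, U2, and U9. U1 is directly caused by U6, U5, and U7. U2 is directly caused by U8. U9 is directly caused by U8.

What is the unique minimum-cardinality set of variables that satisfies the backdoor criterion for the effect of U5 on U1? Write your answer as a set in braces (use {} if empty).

{U7, U9}

Variables eligible for adjustment (non-descendants of U5, excluding U5 and U1): {U2, U7, U8, U9}.
Backdoor paths from U5 to U1:
  P1: U5 <- U9 <- U8 -> U2 -> U6 -> U1
  P2: U5 <- U9 -> U7 -> U1
  P3: U5 <- U9 -> U6 -> U1
  P4: U5 <- U7 <- U9 <- U8 -> U2 -> U6 -> U1
  P5: U5 <- U7 <- U9 -> U6 -> U1
  P6: U5 <- U7 -> U1
The empty set is not sufficient: P1 (U5 <- U9 <- U8 -> U2 -> U6 -> U1) has no collider blocking it and no conditioned non-collider, so it is open.
Try {U7, U9}:
  P1: blocked at chain node U9 ∈ conditioning set.
  P2: blocked at fork node U9 ∈ conditioning set.
  P3: blocked at fork node U9 ∈ conditioning set.
  P4: blocked at chain node U7 ∈ conditioning set.
  P5: blocked at chain node U7 ∈ conditioning set.
  P6: blocked at fork node U7 ∈ conditioning set.
{U7, U9} contains no descendant of U5 and blocks every backdoor path.
Every element of {U7, U9} is needed (dropping U7 leaves P6 open; dropping U9 leaves P1 open), so no proper subset is valid.
Among all size-2 subsets of the eligible variables, only {U7, U9} blocks every backdoor path, so it is the unique smallest valid adjustment set.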